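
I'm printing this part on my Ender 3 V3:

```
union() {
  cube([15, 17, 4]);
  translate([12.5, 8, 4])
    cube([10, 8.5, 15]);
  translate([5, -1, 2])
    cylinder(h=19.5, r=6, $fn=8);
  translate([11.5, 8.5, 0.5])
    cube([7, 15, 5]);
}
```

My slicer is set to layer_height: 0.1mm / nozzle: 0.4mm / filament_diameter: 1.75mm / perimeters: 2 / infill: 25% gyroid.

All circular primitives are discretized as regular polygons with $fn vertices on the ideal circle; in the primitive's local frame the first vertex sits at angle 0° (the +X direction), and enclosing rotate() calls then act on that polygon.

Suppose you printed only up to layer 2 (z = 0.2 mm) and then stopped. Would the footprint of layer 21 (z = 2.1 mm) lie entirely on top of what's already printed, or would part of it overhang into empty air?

part overhangs

Compare the two slices. At z = 0.2: the cube is present — its section is the full 15×17 rectangle (area 255.00 mm²); the cube at (12.5, 8) is absent (z outside [4, 19]); the cylinder at (5, -1) is absent (z outside [2, 21.5]); the cube at (11.5, 8.5) is absent (z outside [0.5, 5.5]); Taking the union: only the 15×17 cube is present, so the union is just that shape — area = 255.00 mm². At z = 2.1: the cube (footprint 15×17) is included at this height (area 255.00 mm²); the cube at (12.5, 8) is not intersected at this z (z outside [4, 19]); the r=6 cylinder at (5, -1) contributes a regular 8-gon of circumradius 6 (area = (8/2)·6.000²·sin(360°/8) = 101.82 mm²); the cube at (11.5, 8.5) is present — its section is the full 7×15 rectangle (area 105.00 mm²); Merging all regions: the regions partially overlap — summed areas 461.82 mm² minus the doubly-counted overlap 68.66 mm² gives 393.16 mm² — area = 393.16 mm². Checking containment: at z = 2.1 the cross-section extends beyond the z = 0.2 cross-section by about 138.16 mm².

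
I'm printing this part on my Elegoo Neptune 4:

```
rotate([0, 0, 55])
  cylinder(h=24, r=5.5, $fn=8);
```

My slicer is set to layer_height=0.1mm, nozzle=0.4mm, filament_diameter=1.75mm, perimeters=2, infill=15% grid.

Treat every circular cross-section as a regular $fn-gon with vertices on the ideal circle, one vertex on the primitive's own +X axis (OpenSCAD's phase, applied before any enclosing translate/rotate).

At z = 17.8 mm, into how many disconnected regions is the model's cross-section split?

At z = 17.8 mm: the r=5.5 cylinder gives a regular 8-gon of circumradius 5.5 (constant along its height); (rotated 55° about Z; rotation is an isometry so areas/perimeters/island counts are preserved). The result has 1 disconnected region.

1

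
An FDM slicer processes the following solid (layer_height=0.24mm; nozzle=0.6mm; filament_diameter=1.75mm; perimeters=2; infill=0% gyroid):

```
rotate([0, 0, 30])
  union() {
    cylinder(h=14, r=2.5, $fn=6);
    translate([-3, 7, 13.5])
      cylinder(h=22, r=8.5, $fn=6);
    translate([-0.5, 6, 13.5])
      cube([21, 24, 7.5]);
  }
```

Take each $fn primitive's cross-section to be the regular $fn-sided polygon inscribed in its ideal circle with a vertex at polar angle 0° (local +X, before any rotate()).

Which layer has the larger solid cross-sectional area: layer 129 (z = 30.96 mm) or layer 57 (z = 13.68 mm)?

layer 57 (z = 13.68 mm)

Layer 129 (z = 30.96): the cylinder is not intersected at this z (z outside [0, 14]); the cylinder at (-3, 7): section is a regular 6-gon, circumradius r=8.5 (area = (6/2)·8.500²·sin(360°/6) = 187.71 mm²); the cube at (-0.5, 6) is not intersected at this z (z outside [13.5, 21]); Merging all regions: only the r=8.5 cylinder at (-3, 7) is present, so the union is just that shape — area = 187.71 mm²; (whole slice rotated 30° about Z — lengths, areas and connectivity unchanged). So its area = 187.71 mm². Layer 57 (z = 13.68): the cylinder: section is a regular 6-gon, circumradius r=2.5 (area = (6/2)·2.500²·sin(360°/6) = 16.24 mm²); the cylinder at (-3, 7): section is a regular 6-gon, circumradius r=8.5 (area = (6/2)·8.500²·sin(360°/6) = 187.71 mm²); the cube at (-0.5, 6) (footprint 21×24) is included at this height (area 504.00 mm²); Taking the union: the regions partially overlap — summed areas 707.95 mm² minus the doubly-counted overlap 43.24 mm² gives 664.71 mm² — area = 664.71 mm²; (whole slice rotated 30° about Z — lengths, areas and connectivity unchanged). So its area = 664.71 mm². Layer 57 is larger (664.71 vs 187.71 mm²).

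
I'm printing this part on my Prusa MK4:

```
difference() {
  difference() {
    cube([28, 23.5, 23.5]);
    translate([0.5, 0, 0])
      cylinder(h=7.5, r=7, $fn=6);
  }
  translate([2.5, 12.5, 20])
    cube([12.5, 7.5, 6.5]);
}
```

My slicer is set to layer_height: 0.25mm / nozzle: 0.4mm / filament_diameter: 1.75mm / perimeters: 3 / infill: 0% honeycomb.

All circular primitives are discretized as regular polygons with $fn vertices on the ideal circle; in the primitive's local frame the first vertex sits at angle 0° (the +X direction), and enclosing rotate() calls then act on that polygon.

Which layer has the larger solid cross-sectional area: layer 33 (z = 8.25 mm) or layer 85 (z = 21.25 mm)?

Layer 33 (z = 8.25): the cube is present — its section is the full 28×23.5 rectangle (area 658.00 mm²); the cylinder at (0.5, 0) does not reach this height (z outside [0, 7.5]); Subtracting the remaining from the first: none of the subtracted shapes is present at this height, so the 28×23.5 cube is unchanged — area = 658.00 mm²; the cube at (2.5, 12.5) does not reach this height (z outside [20, 26.5]); After the difference (first − rest): none of the subtracted shapes is present at this height, so the result so far is unchanged — area = 658.00 mm². So its area = 658.00 mm². Layer 85 (z = 21.25): the 28×23.5 cube contributes its full rectangle (area 658.00 mm²); the cylinder at (0.5, 0) is not intersected at this z (z outside [0, 7.5]); Taking the first minus the rest: none of the subtracted shapes is present at this height, so the 28×23.5 cube is unchanged — area = 658.00 mm²; the cube at (2.5, 12.5) (footprint 12.5×7.5) is included at this height (area 93.75 mm²); Subtracting the remaining from the first: starting from the result so far (658.00 mm²), the 12.5×7.5 cube at (2.5, 12.5) lies wholly inside it (removes its full 93.75 mm² and its 40.00 mm outline becomes a hole wall) — area = 564.25 mm². So its area = 564.25 mm². Layer 33 is larger (658.00 vs 564.25 mm²).

layer 33 (z = 8.25 mm)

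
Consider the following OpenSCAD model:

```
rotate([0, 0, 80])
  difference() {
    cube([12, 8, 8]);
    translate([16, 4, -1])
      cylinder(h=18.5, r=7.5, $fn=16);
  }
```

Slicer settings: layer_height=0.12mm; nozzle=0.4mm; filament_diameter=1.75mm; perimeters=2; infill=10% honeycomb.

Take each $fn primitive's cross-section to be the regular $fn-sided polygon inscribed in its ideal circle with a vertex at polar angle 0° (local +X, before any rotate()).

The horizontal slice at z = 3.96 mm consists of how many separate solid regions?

At z = 3.96 mm: the 12×8 cube contributes its full rectangle; the r=7.5 cylinder at (16, 4) gives a regular 16-gon of circumradius 7.5 (constant along its height); After the difference (first − rest): starting from the 12×8 cube, the r=7.5 cylinder at (16, 4) partially overlaps it — only the 24.22 mm² overlap (of its 172.21 mm²) is removed, clipping the outline — 1 connected region; (rotated 80° about Z; rotation is an isometry so areas/perimeters/island counts are preserved). The result has 1 disconnected region.

1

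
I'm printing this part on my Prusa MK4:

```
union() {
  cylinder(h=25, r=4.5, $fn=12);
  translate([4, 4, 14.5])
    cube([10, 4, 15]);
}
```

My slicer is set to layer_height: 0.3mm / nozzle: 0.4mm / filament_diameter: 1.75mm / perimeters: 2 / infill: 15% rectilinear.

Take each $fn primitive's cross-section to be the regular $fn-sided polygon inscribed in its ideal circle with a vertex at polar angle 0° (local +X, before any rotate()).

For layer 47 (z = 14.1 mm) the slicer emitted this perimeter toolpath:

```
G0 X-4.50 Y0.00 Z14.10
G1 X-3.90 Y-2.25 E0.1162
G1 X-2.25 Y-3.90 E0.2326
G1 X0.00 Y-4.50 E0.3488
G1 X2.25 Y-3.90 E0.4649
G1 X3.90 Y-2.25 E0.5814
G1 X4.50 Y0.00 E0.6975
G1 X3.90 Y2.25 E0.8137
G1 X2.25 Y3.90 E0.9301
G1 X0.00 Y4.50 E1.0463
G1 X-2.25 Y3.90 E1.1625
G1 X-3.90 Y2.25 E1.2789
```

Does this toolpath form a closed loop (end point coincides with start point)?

Start point (G0): (-4.50, 0.00). End point (last G1): the path does not return to the start — open.

no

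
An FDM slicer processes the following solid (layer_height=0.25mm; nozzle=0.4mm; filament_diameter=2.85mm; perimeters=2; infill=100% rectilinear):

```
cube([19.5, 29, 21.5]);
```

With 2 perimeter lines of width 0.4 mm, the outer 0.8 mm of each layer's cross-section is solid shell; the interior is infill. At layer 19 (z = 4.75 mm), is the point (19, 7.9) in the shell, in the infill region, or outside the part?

shell

At z = 4.75 mm: the 19.5×29 cube contributes its full rectangle. Overall, the cross-section is a single solid region. The nearest boundary edge runs (19.50, 0.00)→(19.50, 29.00); distance from the point to it = 0.50 mm. The point is inside the cross-section, 0.50 mm from the nearest boundary — within the 0.8 mm shell band (2 × 0.4).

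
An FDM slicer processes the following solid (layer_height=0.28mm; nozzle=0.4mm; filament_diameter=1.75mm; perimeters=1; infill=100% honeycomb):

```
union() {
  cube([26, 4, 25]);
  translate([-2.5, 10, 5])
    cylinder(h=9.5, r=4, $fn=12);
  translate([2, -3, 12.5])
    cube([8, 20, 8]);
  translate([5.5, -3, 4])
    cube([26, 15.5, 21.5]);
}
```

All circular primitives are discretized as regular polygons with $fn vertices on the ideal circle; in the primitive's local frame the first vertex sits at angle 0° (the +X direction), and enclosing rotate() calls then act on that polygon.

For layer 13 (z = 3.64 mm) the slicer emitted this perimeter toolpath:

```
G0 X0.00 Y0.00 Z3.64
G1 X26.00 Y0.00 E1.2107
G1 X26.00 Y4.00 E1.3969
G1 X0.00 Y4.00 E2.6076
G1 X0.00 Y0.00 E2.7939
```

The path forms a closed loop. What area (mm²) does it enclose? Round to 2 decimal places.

Apply the shoelace formula to the sequence of (X, Y) vertices; enclosed area = 104.00 mm².

104.00 mm²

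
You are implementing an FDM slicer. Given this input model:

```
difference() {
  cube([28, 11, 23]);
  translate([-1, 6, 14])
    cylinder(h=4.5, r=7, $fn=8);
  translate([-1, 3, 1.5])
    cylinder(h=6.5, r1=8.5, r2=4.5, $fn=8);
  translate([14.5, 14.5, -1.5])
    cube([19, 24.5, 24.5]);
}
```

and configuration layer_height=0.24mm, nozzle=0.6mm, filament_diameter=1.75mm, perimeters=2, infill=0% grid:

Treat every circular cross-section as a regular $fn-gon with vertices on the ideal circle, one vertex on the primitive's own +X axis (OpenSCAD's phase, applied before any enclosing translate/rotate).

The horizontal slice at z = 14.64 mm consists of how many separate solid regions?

At z = 14.64 mm: the cube (footprint 28×11) is included at this height; the r=7 cylinder at (-1, 6) gives a regular 8-gon of circumradius 7 (constant along its height); the cone at (-1, 3) is not intersected at this z (z outside [1.5, 8]); the cube at (14.5, 14.5) is present — its section is the full 19×24.5 rectangle; After the difference (first − rest): starting from the 28×11 cube, the r=7 cylinder at (-1, 6) partially overlaps it — only the 52.26 mm² overlap (of its 138.59 mm²) is removed, clipping the outline; the 19×24.5 cube at (14.5, 14.5) misses the remaining region (no effect) — 1 connected region. The result has 1 disconnected region.

1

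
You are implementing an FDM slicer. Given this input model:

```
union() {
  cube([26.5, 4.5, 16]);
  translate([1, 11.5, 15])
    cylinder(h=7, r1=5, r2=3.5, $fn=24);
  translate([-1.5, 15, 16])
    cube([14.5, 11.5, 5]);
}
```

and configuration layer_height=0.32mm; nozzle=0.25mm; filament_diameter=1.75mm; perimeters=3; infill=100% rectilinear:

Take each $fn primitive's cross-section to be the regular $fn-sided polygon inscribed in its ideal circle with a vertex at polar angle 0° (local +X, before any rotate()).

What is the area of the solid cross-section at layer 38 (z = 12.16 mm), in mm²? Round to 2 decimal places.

At z = 12.16 mm: the 26.5×4.5 cube contributes its full rectangle (area 119.25 mm²); the cone at (1, 11.5) does not reach this height (z outside [15, 22]); the cube at (-1.5, 15) is absent (z outside [16, 21]); Taking the union: only the 26.5×4.5 cube is present, so the union is just that shape — area = 119.25 mm². Overall, the cross-section is a single solid region. Net area = 119.25 mm².

119.25 mm²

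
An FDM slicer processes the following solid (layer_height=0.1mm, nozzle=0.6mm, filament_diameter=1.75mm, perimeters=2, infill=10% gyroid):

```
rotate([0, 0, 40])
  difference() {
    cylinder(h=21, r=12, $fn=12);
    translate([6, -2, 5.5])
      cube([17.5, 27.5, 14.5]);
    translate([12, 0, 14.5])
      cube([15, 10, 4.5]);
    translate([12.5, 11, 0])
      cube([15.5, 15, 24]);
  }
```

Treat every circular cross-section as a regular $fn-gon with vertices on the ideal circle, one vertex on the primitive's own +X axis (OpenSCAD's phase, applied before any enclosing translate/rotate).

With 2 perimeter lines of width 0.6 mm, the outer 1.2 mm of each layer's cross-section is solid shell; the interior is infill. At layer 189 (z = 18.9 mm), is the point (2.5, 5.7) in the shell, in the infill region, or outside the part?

At z = 18.9 mm: the r=12 cylinder gives a regular 12-gon of circumradius 12 (constant along its height); the cube at (6, -2) is present — its section is the full 17.5×27.5 rectangle; the 15×10 cube at (12, 0) contributes its full rectangle; the cube at (12.5, 11) is present — its section is the full 15.5×15 rectangle; Subtracting the remaining from the first: starting from the r=12 cylinder, the 17.5×27.5 cube at (6, -2) partially overlaps it — only the 52.29 mm² overlap (of its 481.25 mm²) is removed, clipping the outline; the 15×10 cube at (12, 0) misses the remaining region (no effect); the 15.5×15 cube at (12.5, 11) misses the remaining region (no effect) — 1 connected region; (whole slice rotated 40° about Z — lengths, areas and connectivity unchanged). Overall, the cross-section is a single solid region. Undo the 40° rotation: the query point maps to (5.579, 2.759) in the un-rotated model frame. The nearest boundary edge runs (6.00, 10.39)→(6.00, -2.00); distance from the point to it = 0.42 mm. The point is inside the cross-section, 0.42 mm from the nearest boundary — within the 1.2 mm shell band (2 × 0.6).

shell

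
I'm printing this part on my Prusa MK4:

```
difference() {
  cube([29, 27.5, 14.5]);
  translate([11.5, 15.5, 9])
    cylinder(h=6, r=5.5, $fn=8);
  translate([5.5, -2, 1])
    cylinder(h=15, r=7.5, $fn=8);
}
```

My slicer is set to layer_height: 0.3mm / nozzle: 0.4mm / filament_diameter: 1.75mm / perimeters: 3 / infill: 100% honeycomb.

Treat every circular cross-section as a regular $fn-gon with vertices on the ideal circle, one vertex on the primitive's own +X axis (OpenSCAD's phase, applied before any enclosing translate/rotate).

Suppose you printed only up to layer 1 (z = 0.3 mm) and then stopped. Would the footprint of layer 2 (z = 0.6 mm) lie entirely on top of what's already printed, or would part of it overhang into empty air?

entirely on top

Compare the two slices. At z = 0.3: the cube is present — its section is the full 29×27.5 rectangle (area 797.50 mm²); the cylinder at (11.5, 15.5) is not intersected at this z (z outside [9, 15]); the cylinder at (5.5, -2) is not intersected at this z (z outside [1, 16]); Subtracting the remaining from the first: none of the subtracted shapes is present at this height, so the 29×27.5 cube is unchanged — area = 797.50 mm². At z = 0.6: the 29×27.5 cube contributes its full rectangle (area 797.50 mm²); the cylinder at (11.5, 15.5) does not reach this height (z outside [9, 15]); the cylinder at (5.5, -2) is not intersected at this z (z outside [1, 16]); Taking the first minus the rest: none of the subtracted shapes is present at this height, so the 29×27.5 cube is unchanged — area = 797.50 mm². Checking containment: the cross-section at z = 0.6 is a subset of the cross-section at z = 0.3.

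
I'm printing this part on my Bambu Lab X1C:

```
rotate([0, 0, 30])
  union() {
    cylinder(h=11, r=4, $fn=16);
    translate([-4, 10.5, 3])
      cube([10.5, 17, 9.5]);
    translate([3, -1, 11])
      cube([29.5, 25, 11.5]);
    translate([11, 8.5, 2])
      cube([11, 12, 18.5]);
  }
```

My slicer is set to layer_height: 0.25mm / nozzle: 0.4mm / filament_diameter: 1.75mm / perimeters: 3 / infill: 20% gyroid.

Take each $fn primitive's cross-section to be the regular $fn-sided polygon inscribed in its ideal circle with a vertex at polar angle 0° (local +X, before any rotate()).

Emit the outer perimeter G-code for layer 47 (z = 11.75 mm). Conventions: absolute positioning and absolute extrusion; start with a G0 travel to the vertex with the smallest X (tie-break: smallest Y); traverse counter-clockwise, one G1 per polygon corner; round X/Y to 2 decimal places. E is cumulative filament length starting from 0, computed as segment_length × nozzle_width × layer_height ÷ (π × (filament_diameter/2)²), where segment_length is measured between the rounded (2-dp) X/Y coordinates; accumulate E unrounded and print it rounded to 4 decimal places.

G0 X-17.21 Y21.82 Z11.75
G1 X-8.71 Y7.09 E0.7071
G1 X-2.65 Y10.59 E0.9980
G1 X3.10 Y0.63 E1.4761
G1 X28.65 Y15.38 E2.7027
G1 X16.15 Y37.03 E3.7420
G1 X-6.37 Y24.03 E4.8231
G1 X-8.12 Y27.07 E4.9690
G1 X-17.21 Y21.82 E5.4054

At z = 11.75 mm: the cylinder is absent (z outside [0, 11]); the cube at (-4, 10.5) is present — its section is the full 10.5×17 rectangle; the 29.5×25 cube at (3, -1) contributes its full rectangle; the 11×12 cube at (11, 8.5) contributes its full rectangle; Combining (union): the regions partially overlap (shared area 179.25 mm²), so overlapping operands fuse into one piece — 1 connected region; (rotated 30° about Z; rotation is an isometry so areas/perimeters/island counts are preserved). The outline is a single polygon with 8 vertices. Extrusion per mm of travel: 0.4 × 0.25 / (π × 0.875²) = 0.041575. Accumulating E over each segment gives final E = 5.4054.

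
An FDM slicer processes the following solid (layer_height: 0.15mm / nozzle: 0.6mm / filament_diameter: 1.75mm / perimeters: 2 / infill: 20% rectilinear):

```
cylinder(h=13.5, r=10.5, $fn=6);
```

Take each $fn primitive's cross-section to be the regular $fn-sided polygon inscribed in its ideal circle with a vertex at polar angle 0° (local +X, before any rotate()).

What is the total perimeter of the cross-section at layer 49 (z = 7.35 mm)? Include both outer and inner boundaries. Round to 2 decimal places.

63.00 mm

At z = 7.35 mm: the r=10.5 cylinder gives a regular 6-gon of circumradius 10.5 (constant along its height) (perimeter = 2·6·10.500·sin(180°/6) = 63.00 mm). Overall, the cross-section is a single solid region. Total boundary length (outer) = 63.00 mm.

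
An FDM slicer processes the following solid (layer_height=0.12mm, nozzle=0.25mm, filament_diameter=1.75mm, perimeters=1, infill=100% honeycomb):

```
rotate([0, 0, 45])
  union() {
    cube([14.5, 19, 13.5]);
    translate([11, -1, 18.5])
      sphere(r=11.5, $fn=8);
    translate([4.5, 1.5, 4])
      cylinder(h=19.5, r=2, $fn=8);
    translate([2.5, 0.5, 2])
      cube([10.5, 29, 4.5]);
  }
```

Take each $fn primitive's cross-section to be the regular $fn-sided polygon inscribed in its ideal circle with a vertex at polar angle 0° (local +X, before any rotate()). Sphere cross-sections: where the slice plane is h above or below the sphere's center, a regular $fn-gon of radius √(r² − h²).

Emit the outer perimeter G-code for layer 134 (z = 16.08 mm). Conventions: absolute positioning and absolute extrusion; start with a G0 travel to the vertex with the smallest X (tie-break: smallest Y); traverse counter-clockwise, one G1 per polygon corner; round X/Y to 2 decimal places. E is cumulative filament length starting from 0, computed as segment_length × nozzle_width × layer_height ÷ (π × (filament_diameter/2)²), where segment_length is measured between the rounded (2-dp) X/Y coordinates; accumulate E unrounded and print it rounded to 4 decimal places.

G0 X-2.76 Y7.07 Z16.08
G1 X0.54 Y-0.88 E0.1074
G1 X8.49 Y-4.17 E0.2147
G1 X16.43 Y-0.88 E0.3219
G1 X19.73 Y7.07 E0.4292
G1 X16.43 Y15.02 E0.5366
G1 X8.49 Y18.31 E0.6438
G1 X0.54 Y15.02 E0.7511
G1 X-2.76 Y7.07 E0.8585

At z = 16.08 mm: the cube is absent (z outside [0, 13.5]); the r=11.5 sphere at (11, -1) slices to a regular 8-gon of circumradius 11.242 (√(r²−h²) with h=2.42 from center); the r=2 cylinder at (4.5, 1.5) gives a regular 8-gon of circumradius 2 (constant along its height); the cube at (2.5, 0.5) is not intersected at this z (z outside [2, 6.5]); Combining (union): the r=2 cylinder at (4.5, 1.5) lies entirely inside the r=11.5 sphere at (11, -1), so the union is just the r=11.5 sphere at (11, -1) — 1 connected region; (whole slice rotated 45° about Z — lengths, areas and connectivity unchanged). The outline is a single polygon with 8 vertices. Extrusion per mm of travel: 0.25 × 0.12 / (π × 0.875²) = 0.012473. Accumulating E over each segment gives final E = 0.8585.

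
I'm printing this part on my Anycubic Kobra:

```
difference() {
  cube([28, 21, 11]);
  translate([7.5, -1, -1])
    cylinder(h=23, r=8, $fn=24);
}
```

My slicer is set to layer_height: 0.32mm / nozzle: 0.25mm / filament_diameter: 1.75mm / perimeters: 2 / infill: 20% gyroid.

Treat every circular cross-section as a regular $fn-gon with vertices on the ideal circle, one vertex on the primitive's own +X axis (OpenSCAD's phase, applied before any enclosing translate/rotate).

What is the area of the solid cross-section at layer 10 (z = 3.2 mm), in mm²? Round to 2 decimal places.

At z = 3.2 mm: the cube is present — its section is the full 28×21 rectangle (area 588.00 mm²); the cylinder at (7.5, -1): section is a regular 24-gon, circumradius r=8 (area = (24/2)·8.000²·sin(360°/24) = 198.77 mm²); Subtracting the remaining from the first: starting from the 28×21 cube (588.00 mm²), the r=8 cylinder at (7.5, -1) partially overlaps it — only the 83.14 mm² overlap (of its 198.77 mm²) is removed, clipping the outline — area = 504.86 mm². Overall, the cross-section is a single solid region. Net area = 504.86 mm².

504.86 mm²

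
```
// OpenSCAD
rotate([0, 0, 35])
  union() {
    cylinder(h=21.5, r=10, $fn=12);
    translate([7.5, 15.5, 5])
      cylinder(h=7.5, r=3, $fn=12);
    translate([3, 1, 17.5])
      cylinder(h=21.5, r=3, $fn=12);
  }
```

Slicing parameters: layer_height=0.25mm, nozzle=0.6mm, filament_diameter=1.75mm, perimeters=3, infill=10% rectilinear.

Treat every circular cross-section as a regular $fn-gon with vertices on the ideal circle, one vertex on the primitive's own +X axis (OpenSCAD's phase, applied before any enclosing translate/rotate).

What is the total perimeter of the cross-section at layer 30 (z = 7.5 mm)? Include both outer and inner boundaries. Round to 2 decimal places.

At z = 7.5 mm: the r=10 cylinder gives a regular 12-gon of circumradius 10 (constant along its height) (perimeter = 2·12·10.000·sin(180°/12) = 62.12 mm); the r=3 cylinder at (7.5, 15.5) contributes a regular 12-gon of circumradius 3 (perimeter = 2·12·3.000·sin(180°/12) = 18.63 mm); the cylinder at (3, 1) is not intersected at this z (z outside [17.5, 39]); Merging all regions: the 2 present regions are separate (no shared area or edge), so areas and boundary lengths simply add and each stays a separate island — boundary = 80.75 mm; (rotated 35° about Z; rotation is an isometry so areas/perimeters/island counts are preserved). Overall, the cross-section has 2 separate islands. Total boundary length (outer) = 80.75 mm.

80.75 mm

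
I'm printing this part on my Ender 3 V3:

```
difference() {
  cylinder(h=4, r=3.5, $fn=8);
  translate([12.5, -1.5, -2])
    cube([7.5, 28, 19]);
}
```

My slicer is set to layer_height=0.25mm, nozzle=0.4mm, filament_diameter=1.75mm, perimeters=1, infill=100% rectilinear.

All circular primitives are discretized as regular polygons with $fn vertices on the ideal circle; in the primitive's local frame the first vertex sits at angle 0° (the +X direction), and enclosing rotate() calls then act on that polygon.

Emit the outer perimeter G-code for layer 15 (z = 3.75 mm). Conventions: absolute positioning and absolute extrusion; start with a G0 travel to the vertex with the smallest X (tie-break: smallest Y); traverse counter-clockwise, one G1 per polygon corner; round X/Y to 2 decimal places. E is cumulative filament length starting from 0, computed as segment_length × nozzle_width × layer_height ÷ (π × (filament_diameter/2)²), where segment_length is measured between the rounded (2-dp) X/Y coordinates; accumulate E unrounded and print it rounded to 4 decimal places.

At z = 3.75 mm: the r=3.5 cylinder contributes a regular 8-gon of circumradius 3.5; the cube at (12.5, -1.5) is present — its section is the full 7.5×28 rectangle; Taking the first minus the rest: starting from the r=3.5 cylinder, the 7.5×28 cube at (12.5, -1.5) misses the remaining region (no effect) — 1 connected region. The outline is a single polygon with 8 vertices. Extrusion per mm of travel: 0.4 × 0.25 / (π × 0.875²) = 0.041575. Accumulating E over each segment gives final E = 0.8901.

G0 X-3.50 Y0.00 Z3.75
G1 X-2.47 Y-2.47 E0.1113
G1 X0.00 Y-3.50 E0.2225
G1 X2.47 Y-2.47 E0.3338
G1 X3.50 Y0.00 E0.4450
G1 X2.47 Y2.47 E0.5563
G1 X0.00 Y3.50 E0.6676
G1 X-2.47 Y2.47 E0.7788
G1 X-3.50 Y0.00 E0.8901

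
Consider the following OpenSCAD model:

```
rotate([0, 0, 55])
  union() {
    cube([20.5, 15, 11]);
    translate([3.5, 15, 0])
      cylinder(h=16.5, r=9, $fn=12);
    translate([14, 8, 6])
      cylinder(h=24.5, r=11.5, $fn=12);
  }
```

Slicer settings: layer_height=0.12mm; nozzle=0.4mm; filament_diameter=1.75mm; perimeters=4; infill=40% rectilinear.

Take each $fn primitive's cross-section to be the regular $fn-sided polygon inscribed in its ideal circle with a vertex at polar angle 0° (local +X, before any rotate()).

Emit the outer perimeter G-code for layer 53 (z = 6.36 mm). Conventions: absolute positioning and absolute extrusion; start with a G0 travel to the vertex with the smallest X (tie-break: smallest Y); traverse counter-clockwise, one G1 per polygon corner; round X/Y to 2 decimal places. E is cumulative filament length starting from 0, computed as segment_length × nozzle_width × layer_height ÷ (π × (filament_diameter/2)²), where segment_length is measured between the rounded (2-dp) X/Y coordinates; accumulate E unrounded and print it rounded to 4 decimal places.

At z = 6.36 mm: the 20.5×15 cube contributes its full rectangle; the r=9 cylinder at (3.5, 15) gives a regular 12-gon of circumradius 9 (constant along its height); the r=11.5 cylinder at (14, 8) contributes a regular 12-gon of circumradius 11.5; Merging all regions: the regions partially overlap (shared area 360.32 mm²), so overlapping operands fuse into one piece — 1 connected region; (rotated 55° about Z; rotation is an isometry so areas/perimeters/island counts are preserved). The outline is a single polygon with 20 vertices. Extrusion per mm of travel: 0.4 × 0.12 / (π × 0.875²) = 0.019956. Accumulating E over each segment gives final E = 1.8884.

G0 X-19.25 Y12.26 Z6.36
G1 X-18.44 Y7.67 E0.0930
G1 X-15.44 Y4.10 E0.1861
G1 X-11.06 Y2.50 E0.2791
G1 X-6.48 Y3.31 E0.3719
G1 X-5.68 Y3.98 E0.3928
G1 X0.00 Y0.00 E0.5312
G1 X3.61 Y5.15 E0.6567
G1 X6.34 Y5.63 E0.7120
G1 X10.90 Y9.46 E0.8308
G1 X12.93 Y15.05 E0.9495
G1 X11.90 Y20.92 E1.0685
G1 X8.07 Y25.48 E1.1873
G1 X2.48 Y27.51 E1.3060
G1 X-3.38 Y26.48 E1.4247
G1 X-7.94 Y22.65 E1.5436
G1 X-8.84 Y20.20 E1.5956
G1 X-9.50 Y20.44 E1.6097
G1 X-14.08 Y19.63 E1.7025
G1 X-17.65 Y16.63 E1.7955
G1 X-19.25 Y12.26 E1.8884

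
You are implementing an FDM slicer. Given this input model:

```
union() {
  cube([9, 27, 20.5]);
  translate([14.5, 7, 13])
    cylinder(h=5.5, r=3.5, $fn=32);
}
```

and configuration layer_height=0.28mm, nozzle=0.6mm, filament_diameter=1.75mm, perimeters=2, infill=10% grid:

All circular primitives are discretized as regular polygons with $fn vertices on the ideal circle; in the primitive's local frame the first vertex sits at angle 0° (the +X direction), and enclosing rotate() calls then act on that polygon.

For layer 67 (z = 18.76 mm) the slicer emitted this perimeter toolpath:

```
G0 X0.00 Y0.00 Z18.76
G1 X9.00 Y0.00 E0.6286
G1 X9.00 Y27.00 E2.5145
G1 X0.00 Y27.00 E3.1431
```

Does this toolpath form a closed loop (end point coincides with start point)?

no

Start point (G0): (0.00, 0.00). End point (last G1): the path does not return to the start — open.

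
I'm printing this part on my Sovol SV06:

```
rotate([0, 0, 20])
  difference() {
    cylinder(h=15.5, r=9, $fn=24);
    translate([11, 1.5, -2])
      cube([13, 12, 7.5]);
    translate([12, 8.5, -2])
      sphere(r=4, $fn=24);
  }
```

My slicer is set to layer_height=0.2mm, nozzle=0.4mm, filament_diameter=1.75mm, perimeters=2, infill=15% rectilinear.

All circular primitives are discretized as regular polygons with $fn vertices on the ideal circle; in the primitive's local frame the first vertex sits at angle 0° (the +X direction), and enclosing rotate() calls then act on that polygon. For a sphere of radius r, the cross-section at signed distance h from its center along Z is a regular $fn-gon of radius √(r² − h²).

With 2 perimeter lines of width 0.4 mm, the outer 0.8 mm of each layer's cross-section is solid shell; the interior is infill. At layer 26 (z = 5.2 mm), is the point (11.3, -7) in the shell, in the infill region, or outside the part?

At z = 5.2 mm: the r=9 cylinder contributes a regular 24-gon of circumradius 9; the cube at (11, 1.5) (footprint 13×12) is included at this height; the sphere at (12, 8.5) is absent (|z−center|=7.200 > r=4); Taking the first minus the rest: starting from the r=9 cylinder, the 13×12 cube at (11, 1.5) misses the remaining region (no effect) — 1 connected region; (whole slice rotated 20° about Z — lengths, areas and connectivity unchanged). Overall, the cross-section is a single solid region. Undo the 20° rotation: the query point maps to (8.224, -10.443) in the un-rotated model frame. The nearest boundary edge runs (6.36, -6.36)→(4.50, -7.79); distance from the point to it = 4.37 mm. The point is not inside any of the regions above, so it lies outside the cross-section (4.37 mm from the nearest boundary).

outside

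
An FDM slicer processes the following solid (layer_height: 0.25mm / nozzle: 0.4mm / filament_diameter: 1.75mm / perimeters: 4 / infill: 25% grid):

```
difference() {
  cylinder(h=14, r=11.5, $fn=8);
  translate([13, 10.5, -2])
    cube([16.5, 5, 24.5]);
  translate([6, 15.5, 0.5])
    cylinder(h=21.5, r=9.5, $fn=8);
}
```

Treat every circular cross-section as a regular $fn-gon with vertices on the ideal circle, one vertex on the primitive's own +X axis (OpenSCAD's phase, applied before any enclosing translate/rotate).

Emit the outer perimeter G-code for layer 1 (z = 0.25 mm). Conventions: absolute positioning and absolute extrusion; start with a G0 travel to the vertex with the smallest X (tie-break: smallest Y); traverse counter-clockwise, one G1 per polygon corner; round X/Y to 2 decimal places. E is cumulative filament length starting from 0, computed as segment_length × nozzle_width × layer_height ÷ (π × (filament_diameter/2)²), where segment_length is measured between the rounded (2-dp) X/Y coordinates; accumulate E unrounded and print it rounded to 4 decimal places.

At z = 0.25 mm: the cylinder: section is a regular 8-gon, circumradius r=11.5; the 16.5×5 cube at (13, 10.5) contributes its full rectangle; the cylinder at (6, 15.5) is not intersected at this z (z outside [0.5, 22]); After the difference (first − rest): starting from the r=11.5 cylinder, the 16.5×5 cube at (13, 10.5) misses the remaining region (no effect) — 1 connected region. The outline is a single polygon with 8 vertices. Extrusion per mm of travel: 0.4 × 0.25 / (π × 0.875²) = 0.041575. Accumulating E over each segment gives final E = 2.9272.

G0 X-11.50 Y0.00 Z0.25
G1 X-8.13 Y-8.13 E0.3659
G1 X0.00 Y-11.50 E0.7318
G1 X8.13 Y-8.13 E1.0977
G1 X11.50 Y0.00 E1.4636
G1 X8.13 Y8.13 E1.8295
G1 X0.00 Y11.50 E2.1954
G1 X-8.13 Y8.13 E2.5613
G1 X-11.50 Y0.00 E2.9272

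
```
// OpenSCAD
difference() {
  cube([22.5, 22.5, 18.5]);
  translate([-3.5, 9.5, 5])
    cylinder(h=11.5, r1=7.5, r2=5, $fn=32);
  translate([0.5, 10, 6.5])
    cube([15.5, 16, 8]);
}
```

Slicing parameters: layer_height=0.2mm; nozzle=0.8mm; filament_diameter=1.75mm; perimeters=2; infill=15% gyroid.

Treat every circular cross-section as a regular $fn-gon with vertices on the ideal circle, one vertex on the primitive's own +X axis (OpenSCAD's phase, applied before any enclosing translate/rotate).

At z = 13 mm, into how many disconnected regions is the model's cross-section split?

2

At z = 13 mm: the cube (footprint 22.5×22.5) is included at this height; the cone at (-3.5, 9.5) contributes a regular 32-gon of circumradius 5.761 (interpolated between r1=7.5 and r2=5 at t=0.696); the cube at (0.5, 10) is present — its section is the full 15.5×16 rectangle; Taking the first minus the rest: starting from the 22.5×22.5 cube, the cone at (-3.5, 9.5) partially overlaps it — only the 14.25 mm² overlap (of its 103.59 mm²) is removed, clipping the outline; the 15.5×16 cube at (0.5, 10) partially overlaps it — only the 189.66 mm² overlap (of its 248.00 mm²) is removed, clipping the outline — 2 connected regions. The result has 2 disconnected regions.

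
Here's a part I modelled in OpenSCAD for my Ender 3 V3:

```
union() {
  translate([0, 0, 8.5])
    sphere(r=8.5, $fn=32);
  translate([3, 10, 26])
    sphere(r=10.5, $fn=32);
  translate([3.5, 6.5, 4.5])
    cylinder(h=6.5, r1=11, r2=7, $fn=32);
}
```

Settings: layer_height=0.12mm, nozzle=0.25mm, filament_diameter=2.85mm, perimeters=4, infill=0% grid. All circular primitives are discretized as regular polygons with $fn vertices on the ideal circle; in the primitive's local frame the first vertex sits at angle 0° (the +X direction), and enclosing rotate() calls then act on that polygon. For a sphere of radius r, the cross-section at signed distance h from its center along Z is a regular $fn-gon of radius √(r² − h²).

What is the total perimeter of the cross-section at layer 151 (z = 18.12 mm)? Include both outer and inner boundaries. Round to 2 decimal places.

43.53 mm

At z = 18.12 mm: the sphere is absent (|z−center|=9.620 > r=8.5); the sphere at (3, 10): section is a regular 32-gon, circumradius = √(r²−h²) = √(10.5²−7.88²) = 6.939 (perimeter = 2·32·6.939·sin(180°/32) = 43.53 mm); the cone at (3.5, 6.5) is not intersected at this z (z outside [4.5, 11]); Taking the union: only the r=10.5 sphere at (3, 10) is present, so the union is just that shape — boundary = 43.53 mm. Overall, the cross-section is a single solid region. Total boundary length (outer) = 43.53 mm.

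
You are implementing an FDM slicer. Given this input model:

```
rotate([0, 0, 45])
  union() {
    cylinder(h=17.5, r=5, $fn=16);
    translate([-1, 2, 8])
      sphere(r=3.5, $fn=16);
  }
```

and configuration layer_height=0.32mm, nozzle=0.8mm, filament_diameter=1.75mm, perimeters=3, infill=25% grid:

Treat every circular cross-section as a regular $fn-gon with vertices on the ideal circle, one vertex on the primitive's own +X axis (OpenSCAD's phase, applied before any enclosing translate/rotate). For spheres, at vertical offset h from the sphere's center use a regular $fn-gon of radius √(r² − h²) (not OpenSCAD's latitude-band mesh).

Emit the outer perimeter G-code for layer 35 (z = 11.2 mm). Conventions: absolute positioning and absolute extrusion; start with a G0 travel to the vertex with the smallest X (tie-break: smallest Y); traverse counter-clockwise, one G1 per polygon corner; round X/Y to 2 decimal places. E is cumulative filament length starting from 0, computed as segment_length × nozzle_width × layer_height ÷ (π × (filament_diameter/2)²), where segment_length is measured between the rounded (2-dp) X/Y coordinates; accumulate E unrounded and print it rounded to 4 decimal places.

At z = 11.2 mm: the r=5 cylinder contributes a regular 16-gon of circumradius 5; the r=3.5 sphere at (-1, 2) slices to a regular 16-gon of circumradius 1.418 (√(r²−h²) with h=3.2 from center); Merging all regions: the r=3.5 sphere at (-1, 2) lies entirely inside the r=5 cylinder, so the union is just the r=5 cylinder — 1 connected region; (whole slice rotated 45° about Z — lengths, areas and connectivity unchanged). The outline is a single polygon with 16 vertices. Extrusion per mm of travel: 0.8 × 0.32 / (π × 0.875²) = 0.106432. Accumulating E over each segment gives final E = 3.3230.

G0 X-5.00 Y0.00 Z11.20
G1 X-4.62 Y-1.91 E0.2073
G1 X-3.54 Y-3.54 E0.4154
G1 X-1.91 Y-4.62 E0.6235
G1 X0.00 Y-5.00 E0.8308
G1 X1.91 Y-4.62 E1.0380
G1 X3.54 Y-3.54 E1.2461
G1 X4.62 Y-1.91 E1.4543
G1 X5.00 Y0.00 E1.6615
G1 X4.62 Y1.91 E1.8688
G1 X3.54 Y3.54 E2.0769
G1 X1.91 Y4.62 E2.2850
G1 X0.00 Y5.00 E2.4923
G1 X-1.91 Y4.62 E2.6996
G1 X-3.54 Y3.54 E2.9077
G1 X-4.62 Y1.91 E3.1158
G1 X-5.00 Y0.00 E3.3230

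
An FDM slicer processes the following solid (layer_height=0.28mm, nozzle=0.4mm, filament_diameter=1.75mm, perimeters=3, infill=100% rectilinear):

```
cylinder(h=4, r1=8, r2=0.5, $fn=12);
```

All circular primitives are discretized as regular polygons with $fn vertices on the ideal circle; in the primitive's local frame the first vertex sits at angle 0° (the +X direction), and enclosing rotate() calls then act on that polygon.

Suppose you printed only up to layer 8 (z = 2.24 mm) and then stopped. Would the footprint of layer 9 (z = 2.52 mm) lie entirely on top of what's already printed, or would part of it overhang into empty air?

entirely on top

Compare the two slices. At z = 2.24: the cone (r1=8→r2=0.5) has section circumradius 3.800 here — a regular 12-gon (area = (12/2)·3.800²·sin(360°/12) = 43.32 mm²). At z = 2.52: the cone (r1=8→r2=0.5) has section circumradius 3.275 here — a regular 12-gon (area = (12/2)·3.275²·sin(360°/12) = 32.18 mm²). Checking containment: the cross-section at z = 2.52 is a subset of the cross-section at z = 2.24.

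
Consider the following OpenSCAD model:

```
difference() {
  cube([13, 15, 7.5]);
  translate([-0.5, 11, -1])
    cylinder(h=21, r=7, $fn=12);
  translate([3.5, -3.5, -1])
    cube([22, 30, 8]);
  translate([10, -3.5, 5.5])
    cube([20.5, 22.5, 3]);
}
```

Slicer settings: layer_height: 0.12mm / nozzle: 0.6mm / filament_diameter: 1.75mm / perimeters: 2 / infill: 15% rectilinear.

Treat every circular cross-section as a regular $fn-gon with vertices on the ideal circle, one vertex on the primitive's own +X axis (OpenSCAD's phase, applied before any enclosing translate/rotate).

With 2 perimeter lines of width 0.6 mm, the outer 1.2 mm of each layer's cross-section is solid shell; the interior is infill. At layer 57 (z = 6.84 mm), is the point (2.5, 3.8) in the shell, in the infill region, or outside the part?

At z = 6.84 mm: the cube is present — its section is the full 13×15 rectangle; the cylinder at (-0.5, 11): section is a regular 12-gon, circumradius r=7; the cube at (3.5, -3.5) (footprint 22×30) is included at this height; the cube at (10, -3.5) is present — its section is the full 20.5×22.5 rectangle; After the difference (first − rest): starting from the 13×15 cube, the r=7 cylinder at (-0.5, 11) partially overlaps it — only the 57.05 mm² overlap (of its 147.00 mm²) is removed, clipping the outline; the 22×30 cube at (3.5, -3.5) partially overlaps it — only the 121.75 mm² overlap (of its 660.00 mm²) is removed, clipping the outline; the 20.5×22.5 cube at (10, -3.5) misses the remaining region (no effect) — 1 connected region. Overall, the cross-section is a single solid region. The nearest boundary edge runs (0.00, 4.13)→(3.00, 4.94); distance from the point to it = 0.97 mm. The point is inside the cross-section, 0.97 mm from the nearest boundary — within the 1.2 mm shell band (2 × 0.6).

shell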